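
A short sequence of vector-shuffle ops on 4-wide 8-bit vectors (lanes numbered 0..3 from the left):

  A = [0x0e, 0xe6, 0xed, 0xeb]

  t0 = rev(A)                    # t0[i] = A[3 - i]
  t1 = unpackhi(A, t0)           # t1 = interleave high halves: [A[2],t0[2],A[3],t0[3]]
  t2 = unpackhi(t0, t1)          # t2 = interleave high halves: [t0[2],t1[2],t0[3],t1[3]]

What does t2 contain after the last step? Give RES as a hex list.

RES = [ 0xe6  0xeb  0x0e  0x0e ]

→ t0 |eb|ed|e6|0e|
→ t1 |ed|e6|eb|0e|
→ t2 |e6|eb|0e|0e|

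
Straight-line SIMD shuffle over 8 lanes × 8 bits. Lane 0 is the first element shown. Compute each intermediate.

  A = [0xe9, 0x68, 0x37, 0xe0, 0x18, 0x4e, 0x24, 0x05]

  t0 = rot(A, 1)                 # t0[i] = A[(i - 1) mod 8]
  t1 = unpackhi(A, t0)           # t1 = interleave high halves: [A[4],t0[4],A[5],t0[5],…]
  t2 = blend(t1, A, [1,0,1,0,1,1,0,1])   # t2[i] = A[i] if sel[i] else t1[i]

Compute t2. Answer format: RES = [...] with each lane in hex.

→ t0 |05|e9|68|37|e0|18|4e|24|
→ t1 |18|e0|4e|18|24|4e|05|24|
→ t2 |e9|e0|37|18|18|4e|05|05|

RES = [0xe9, 0xe0, 0x37, 0x18, 0x18, 0x4e, 0x05, 0x05]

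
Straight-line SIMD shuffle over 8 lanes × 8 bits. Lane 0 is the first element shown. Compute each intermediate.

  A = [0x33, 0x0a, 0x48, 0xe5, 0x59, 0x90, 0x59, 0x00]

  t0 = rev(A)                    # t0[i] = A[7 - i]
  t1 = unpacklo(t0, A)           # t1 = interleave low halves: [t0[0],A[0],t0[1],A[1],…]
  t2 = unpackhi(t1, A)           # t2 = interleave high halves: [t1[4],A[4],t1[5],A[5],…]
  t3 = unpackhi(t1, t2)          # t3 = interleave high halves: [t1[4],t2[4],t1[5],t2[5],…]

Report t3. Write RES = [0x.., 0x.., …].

RES = [0x90, 0x59, 0x48, 0x59, 0x59, 0xe5, 0xe5, 0x00]

  t0: 00 59 90 59 e5 48 0a 33
  t1: 00 33 59 0a 90 48 59 e5
  t2: 90 59 48 90 59 59 e5 00
  t3: 90 59 48 59 59 e5 e5 00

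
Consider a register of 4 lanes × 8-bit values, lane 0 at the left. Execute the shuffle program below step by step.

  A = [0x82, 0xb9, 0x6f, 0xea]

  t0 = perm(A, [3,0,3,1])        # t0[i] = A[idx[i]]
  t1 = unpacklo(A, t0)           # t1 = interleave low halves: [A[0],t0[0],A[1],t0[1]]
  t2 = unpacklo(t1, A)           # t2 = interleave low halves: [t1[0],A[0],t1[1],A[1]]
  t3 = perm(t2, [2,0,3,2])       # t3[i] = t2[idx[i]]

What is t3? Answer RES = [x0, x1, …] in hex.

→ t0 |ea|82|ea|b9|
→ t1 |82|ea|b9|82|
→ t2 |82|82|ea|b9|
→ t3 |ea|82|b9|ea|

RES = [ 0xea  0x82  0xb9  0xea ]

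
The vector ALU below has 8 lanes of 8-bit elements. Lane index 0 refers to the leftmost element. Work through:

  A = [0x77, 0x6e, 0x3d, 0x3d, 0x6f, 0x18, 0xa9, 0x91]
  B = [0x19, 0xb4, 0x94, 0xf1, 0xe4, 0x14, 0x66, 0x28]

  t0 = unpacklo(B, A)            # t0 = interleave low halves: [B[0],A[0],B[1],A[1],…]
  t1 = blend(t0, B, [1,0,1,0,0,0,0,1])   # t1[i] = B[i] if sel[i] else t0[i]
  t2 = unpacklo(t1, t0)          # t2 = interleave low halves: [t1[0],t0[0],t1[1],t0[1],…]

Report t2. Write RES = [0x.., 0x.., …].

t0 = [0x19, 0x77, 0xb4, 0x6e, 0x94, 0x3d, 0xf1, 0x3d]
t1 = [0x19, 0x77, 0x94, 0x6e, 0x94, 0x3d, 0xf1, 0x28]
t2 = [0x19, 0x19, 0x77, 0x77, 0x94, 0xb4, 0x6e, 0x6e]

RES = [ 0x19  0x19  0x77  0x77  0x94  0xb4  0x6e  0x6e ]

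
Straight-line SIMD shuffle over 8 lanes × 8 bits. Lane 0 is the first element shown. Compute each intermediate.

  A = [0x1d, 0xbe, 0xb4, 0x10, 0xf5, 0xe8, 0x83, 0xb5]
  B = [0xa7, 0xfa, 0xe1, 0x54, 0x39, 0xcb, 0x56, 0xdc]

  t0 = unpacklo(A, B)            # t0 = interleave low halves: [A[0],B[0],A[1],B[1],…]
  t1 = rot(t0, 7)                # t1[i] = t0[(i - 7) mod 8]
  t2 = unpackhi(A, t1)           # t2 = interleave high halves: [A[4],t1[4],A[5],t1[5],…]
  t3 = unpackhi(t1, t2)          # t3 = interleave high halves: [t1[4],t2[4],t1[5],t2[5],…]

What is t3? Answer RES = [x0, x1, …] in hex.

  t0: 1d a7 be fa b4 e1 10 54
  t1: a7 be fa b4 e1 10 54 1d
  t2: f5 e1 e8 10 83 54 b5 1d
  t3: e1 83 10 54 54 b5 1d 1d

RES = [0xe1, 0x83, 0x10, 0x54, 0x54, 0xb5, 0x1d, 0x1d]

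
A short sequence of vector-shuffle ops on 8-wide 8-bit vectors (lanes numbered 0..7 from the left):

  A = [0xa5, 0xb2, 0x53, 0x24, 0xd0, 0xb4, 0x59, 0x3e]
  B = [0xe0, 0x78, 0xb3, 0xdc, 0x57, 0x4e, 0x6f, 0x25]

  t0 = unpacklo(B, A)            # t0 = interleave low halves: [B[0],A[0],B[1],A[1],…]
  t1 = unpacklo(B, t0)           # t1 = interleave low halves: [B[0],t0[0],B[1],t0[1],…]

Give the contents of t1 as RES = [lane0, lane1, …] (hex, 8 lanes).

→ t0 |e0|a5|78|b2|b3|53|dc|24|
→ t1 |e0|e0|78|a5|b3|78|dc|b2|

RES = [ 0xe0  0xe0  0x78  0xa5  0xb3  0x78  0xdc  0xb2 ]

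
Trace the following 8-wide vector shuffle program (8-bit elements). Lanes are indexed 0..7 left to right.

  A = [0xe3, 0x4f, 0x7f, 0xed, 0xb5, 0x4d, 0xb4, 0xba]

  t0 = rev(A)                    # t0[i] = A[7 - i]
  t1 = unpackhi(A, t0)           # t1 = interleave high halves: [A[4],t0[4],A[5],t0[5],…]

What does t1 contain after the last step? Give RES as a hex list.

RES = [0xb5, 0xed, 0x4d, 0x7f, 0xb4, 0x4f, 0xba, 0xe3]

  t0: ba b4 4d b5 ed 7f 4f e3
  t1: b5 ed 4d 7f b4 4f ba e3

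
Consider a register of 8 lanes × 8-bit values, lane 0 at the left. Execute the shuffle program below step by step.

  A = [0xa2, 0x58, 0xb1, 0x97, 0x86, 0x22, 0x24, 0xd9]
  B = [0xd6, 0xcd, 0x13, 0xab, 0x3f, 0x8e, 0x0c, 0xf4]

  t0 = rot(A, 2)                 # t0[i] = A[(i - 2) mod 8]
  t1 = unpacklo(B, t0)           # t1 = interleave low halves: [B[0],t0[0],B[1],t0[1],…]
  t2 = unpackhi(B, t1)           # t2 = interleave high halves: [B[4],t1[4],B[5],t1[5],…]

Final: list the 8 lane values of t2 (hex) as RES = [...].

RES = [ 0x3f  0x13  0x8e  0xa2  0x0c  0xab  0xf4  0x58 ]

→ t0 |24|d9|a2|58|b1|97|86|22|
→ t1 |d6|24|cd|d9|13|a2|ab|58|
→ t2 |3f|13|8e|a2|0c|ab|f4|58|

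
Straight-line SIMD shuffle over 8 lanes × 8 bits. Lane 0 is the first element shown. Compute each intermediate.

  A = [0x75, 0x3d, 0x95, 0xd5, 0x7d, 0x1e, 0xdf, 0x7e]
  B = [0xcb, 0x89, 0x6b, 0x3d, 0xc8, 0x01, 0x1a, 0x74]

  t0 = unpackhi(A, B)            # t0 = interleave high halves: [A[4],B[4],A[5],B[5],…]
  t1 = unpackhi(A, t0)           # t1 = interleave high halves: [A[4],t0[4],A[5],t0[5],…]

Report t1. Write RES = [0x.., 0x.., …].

RES = [0x7d, 0xdf, 0x1e, 0x1a, 0xdf, 0x7e, 0x7e, 0x74]

→ t0 |7d|c8|1e|01|df|1a|7e|74|
→ t1 |7d|df|1e|1a|df|7e|7e|74|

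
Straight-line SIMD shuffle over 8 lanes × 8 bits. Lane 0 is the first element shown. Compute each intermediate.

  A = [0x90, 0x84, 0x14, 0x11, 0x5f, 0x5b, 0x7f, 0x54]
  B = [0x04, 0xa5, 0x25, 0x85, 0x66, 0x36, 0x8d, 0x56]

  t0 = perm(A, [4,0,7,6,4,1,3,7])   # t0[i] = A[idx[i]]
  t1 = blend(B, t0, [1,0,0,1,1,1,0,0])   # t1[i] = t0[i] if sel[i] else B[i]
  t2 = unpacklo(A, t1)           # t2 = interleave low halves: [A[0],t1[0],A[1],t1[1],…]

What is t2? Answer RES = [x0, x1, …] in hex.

RES = [0x90, 0x5f, 0x84, 0xa5, 0x14, 0x25, 0x11, 0x7f]

t0 = [0x5f, 0x90, 0x54, 0x7f, 0x5f, 0x84, 0x11, 0x54]
t1 = [0x5f, 0xa5, 0x25, 0x7f, 0x5f, 0x84, 0x8d, 0x56]
t2 = [0x90, 0x5f, 0x84, 0xa5, 0x14, 0x25, 0x11, 0x7f]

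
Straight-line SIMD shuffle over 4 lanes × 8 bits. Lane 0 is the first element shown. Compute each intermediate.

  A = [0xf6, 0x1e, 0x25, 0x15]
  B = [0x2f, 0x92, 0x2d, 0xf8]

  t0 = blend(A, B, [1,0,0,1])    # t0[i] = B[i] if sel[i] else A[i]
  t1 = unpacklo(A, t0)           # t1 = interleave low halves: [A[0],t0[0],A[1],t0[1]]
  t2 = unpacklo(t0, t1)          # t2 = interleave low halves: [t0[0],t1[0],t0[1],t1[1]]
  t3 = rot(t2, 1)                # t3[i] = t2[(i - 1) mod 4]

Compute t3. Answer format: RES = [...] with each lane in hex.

  t0: 2f 1e 25 f8
  t1: f6 2f 1e 1e
  t2: 2f f6 1e 2f
  t3: 2f 2f f6 1e

RES = [ 0x2f  0x2f  0xf6  0x1e ]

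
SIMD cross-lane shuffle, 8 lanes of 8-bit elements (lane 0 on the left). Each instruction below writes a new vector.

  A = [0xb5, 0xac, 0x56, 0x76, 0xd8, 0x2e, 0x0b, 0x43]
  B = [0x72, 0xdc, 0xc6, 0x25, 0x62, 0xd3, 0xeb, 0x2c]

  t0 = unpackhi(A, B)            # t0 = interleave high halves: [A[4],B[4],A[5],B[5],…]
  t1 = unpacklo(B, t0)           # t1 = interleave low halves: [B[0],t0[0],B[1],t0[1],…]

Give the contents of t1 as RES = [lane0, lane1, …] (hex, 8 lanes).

RES = [0x72, 0xd8, 0xdc, 0x62, 0xc6, 0x2e, 0x25, 0xd3]

t0 = [0xd8, 0x62, 0x2e, 0xd3, 0x0b, 0xeb, 0x43, 0x2c]
t1 = [0x72, 0xd8, 0xdc, 0x62, 0xc6, 0x2e, 0x25, 0xd3]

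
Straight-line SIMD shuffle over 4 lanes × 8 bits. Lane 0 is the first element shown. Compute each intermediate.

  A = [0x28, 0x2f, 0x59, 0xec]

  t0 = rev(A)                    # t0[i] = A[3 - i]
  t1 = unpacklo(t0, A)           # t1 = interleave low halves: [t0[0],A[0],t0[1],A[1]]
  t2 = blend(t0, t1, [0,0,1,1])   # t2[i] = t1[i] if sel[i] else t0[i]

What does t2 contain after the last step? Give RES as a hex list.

t0 = [0xec, 0x59, 0x2f, 0x28]
t1 = [0xec, 0x28, 0x59, 0x2f]
t2 = [0xec, 0x59, 0x59, 0x2f]

RES = [ 0xec  0x59  0x59  0x2f ]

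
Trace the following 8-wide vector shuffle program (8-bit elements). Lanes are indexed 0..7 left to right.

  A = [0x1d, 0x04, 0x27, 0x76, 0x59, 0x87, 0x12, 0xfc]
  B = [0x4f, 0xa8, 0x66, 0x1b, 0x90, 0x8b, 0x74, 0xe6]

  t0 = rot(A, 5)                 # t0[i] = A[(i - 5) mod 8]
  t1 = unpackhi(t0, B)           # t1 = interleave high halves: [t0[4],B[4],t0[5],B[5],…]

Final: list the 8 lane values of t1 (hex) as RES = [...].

RES = [0xfc, 0x90, 0x1d, 0x8b, 0x04, 0x74, 0x27, 0xe6]

→ t0 |76|59|87|12|fc|1d|04|27|
→ t1 |fc|90|1d|8b|04|74|27|e6|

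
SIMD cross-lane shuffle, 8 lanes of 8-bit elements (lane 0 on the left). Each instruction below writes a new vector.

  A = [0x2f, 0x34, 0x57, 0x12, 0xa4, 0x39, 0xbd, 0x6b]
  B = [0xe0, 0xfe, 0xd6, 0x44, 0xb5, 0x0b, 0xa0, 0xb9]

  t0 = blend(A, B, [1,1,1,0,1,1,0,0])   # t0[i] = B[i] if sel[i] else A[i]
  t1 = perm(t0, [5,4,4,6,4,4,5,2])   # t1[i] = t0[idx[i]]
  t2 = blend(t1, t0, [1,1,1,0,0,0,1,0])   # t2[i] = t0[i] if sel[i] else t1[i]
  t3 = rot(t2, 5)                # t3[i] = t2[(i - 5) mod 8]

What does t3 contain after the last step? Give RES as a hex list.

RES = [0xbd, 0xb5, 0xb5, 0xbd, 0xd6, 0xe0, 0xfe, 0xd6]

  t0: e0 fe d6 12 b5 0b bd 6b
  t1: 0b b5 b5 bd b5 b5 0b d6
  t2: e0 fe d6 bd b5 b5 bd d6
  t3: bd b5 b5 bd d6 e0 fe d6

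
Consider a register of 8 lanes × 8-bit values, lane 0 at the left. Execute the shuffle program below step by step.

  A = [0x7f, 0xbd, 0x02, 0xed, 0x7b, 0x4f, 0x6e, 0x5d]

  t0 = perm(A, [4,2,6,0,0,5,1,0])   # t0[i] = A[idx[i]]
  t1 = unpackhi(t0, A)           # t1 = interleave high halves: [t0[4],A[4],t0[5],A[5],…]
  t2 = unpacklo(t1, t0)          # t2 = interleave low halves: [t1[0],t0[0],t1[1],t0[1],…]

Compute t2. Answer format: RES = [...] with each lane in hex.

  t0: 7b 02 6e 7f 7f 4f bd 7f
  t1: 7f 7b 4f 4f bd 6e 7f 5d
  t2: 7f 7b 7b 02 4f 6e 4f 7f

RES = [0x7f, 0x7b, 0x7b, 0x02, 0x4f, 0x6e, 0x4f, 0x7f]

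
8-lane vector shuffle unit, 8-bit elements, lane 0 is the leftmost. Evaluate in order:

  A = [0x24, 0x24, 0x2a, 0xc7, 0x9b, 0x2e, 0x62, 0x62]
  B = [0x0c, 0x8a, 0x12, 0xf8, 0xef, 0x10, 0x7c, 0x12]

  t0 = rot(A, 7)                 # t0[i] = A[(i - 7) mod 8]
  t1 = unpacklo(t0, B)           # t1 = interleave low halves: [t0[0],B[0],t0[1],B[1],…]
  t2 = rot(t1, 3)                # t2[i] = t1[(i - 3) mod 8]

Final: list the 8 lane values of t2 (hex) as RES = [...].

RES = [ 0x12  0x9b  0xf8  0x24  0x0c  0x2a  0x8a  0xc7 ]

  t0: 24 2a c7 9b 2e 62 62 24
  t1: 24 0c 2a 8a c7 12 9b f8
  t2: 12 9b f8 24 0c 2a 8a c7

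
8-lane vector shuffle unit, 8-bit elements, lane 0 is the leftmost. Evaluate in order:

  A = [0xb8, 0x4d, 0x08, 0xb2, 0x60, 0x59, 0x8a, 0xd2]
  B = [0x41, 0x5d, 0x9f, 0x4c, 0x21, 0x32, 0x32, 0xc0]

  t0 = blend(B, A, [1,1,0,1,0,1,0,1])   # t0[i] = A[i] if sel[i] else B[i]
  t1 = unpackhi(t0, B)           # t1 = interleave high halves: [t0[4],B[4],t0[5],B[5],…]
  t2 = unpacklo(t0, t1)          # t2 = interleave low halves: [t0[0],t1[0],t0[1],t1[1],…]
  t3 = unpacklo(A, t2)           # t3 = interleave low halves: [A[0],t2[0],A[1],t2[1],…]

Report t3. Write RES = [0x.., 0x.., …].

RES = [ 0xb8  0xb8  0x4d  0x21  0x08  0x4d  0xb2  0x21 ]

→ t0 |b8|4d|9f|b2|21|59|32|d2|
→ t1 |21|21|59|32|32|32|d2|c0|
→ t2 |b8|21|4d|21|9f|59|b2|32|
→ t3 |b8|b8|4d|21|08|4d|b2|21|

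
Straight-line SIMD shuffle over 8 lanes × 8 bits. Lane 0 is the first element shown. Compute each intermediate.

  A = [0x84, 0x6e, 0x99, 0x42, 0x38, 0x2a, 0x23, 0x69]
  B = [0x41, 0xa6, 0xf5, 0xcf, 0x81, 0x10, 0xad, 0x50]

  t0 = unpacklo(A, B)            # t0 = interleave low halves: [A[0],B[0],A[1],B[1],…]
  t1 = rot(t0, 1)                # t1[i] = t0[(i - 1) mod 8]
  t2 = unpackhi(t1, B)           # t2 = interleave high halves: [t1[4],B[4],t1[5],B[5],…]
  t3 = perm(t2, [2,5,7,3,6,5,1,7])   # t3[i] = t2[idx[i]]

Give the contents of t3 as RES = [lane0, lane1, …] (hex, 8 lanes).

→ t0 |84|41|6e|a6|99|f5|42|cf|
→ t1 |cf|84|41|6e|a6|99|f5|42|
→ t2 |a6|81|99|10|f5|ad|42|50|
→ t3 |99|ad|50|10|42|ad|81|50|

RES = [ 0x99  0xad  0x50  0x10  0x42  0xad  0x81  0x50 ]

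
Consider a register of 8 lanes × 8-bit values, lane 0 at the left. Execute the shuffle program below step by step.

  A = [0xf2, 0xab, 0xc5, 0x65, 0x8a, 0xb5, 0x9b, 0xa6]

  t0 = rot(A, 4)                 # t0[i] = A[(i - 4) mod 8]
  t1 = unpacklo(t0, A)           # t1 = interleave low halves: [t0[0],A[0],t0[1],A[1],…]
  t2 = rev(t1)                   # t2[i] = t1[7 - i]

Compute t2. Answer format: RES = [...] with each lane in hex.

→ t0 |8a|b5|9b|a6|f2|ab|c5|65|
→ t1 |8a|f2|b5|ab|9b|c5|a6|65|
→ t2 |65|a6|c5|9b|ab|b5|f2|8a|

RES = [ 0x65  0xa6  0xc5  0x9b  0xab  0xb5  0xf2  0x8a ]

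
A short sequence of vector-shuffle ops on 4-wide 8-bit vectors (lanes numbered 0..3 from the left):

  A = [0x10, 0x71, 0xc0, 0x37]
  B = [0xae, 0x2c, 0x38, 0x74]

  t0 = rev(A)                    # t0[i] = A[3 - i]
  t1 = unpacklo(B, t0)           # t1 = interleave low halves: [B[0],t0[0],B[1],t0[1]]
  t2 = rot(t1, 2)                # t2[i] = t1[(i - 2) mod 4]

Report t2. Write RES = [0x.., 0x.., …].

RES = [ 0x2c  0xc0  0xae  0x37 ]

t0 = [0x37, 0xc0, 0x71, 0x10]
t1 = [0xae, 0x37, 0x2c, 0xc0]
t2 = [0x2c, 0xc0, 0xae, 0x37]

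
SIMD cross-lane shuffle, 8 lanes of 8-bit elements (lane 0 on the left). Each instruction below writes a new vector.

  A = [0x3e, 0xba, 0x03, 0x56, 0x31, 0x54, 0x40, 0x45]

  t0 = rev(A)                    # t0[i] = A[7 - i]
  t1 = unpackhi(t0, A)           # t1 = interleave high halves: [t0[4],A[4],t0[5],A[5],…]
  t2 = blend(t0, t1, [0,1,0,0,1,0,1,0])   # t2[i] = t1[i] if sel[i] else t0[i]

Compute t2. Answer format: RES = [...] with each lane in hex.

RES = [0x45, 0x31, 0x54, 0x31, 0xba, 0x03, 0x3e, 0x3e]

  t0: 45 40 54 31 56 03 ba 3e
  t1: 56 31 03 54 ba 40 3e 45
  t2: 45 31 54 31 ba 03 3e 3e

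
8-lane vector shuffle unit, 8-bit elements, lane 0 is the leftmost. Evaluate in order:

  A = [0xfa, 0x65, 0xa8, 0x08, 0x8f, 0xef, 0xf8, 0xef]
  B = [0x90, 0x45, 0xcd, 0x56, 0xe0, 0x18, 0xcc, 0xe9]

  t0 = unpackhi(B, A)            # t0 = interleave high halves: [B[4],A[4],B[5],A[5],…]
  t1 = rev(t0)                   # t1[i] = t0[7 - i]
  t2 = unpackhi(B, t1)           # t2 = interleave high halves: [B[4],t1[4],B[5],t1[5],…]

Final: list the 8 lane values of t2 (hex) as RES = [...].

→ t0 |e0|8f|18|ef|cc|f8|e9|ef|
→ t1 |ef|e9|f8|cc|ef|18|8f|e0|
→ t2 |e0|ef|18|18|cc|8f|e9|e0|

RES = [ 0xe0  0xef  0x18  0x18  0xcc  0x8f  0xe9  0xe0 ]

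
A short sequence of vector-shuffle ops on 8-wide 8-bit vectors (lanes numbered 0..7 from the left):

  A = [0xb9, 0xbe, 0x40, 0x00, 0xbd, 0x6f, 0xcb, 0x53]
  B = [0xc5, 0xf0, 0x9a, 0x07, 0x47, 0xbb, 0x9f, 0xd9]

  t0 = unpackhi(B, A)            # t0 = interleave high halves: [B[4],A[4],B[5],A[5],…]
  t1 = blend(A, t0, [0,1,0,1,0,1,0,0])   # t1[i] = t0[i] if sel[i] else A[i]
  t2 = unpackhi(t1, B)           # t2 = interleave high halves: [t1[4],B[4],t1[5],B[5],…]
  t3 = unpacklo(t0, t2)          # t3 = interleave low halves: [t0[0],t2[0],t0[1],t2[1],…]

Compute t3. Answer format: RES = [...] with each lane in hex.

RES = [0x47, 0xbd, 0xbd, 0x47, 0xbb, 0xcb, 0x6f, 0xbb]

t0 = [0x47, 0xbd, 0xbb, 0x6f, 0x9f, 0xcb, 0xd9, 0x53]
t1 = [0xb9, 0xbd, 0x40, 0x6f, 0xbd, 0xcb, 0xcb, 0x53]
t2 = [0xbd, 0x47, 0xcb, 0xbb, 0xcb, 0x9f, 0x53, 0xd9]
t3 = [0x47, 0xbd, 0xbd, 0x47, 0xbb, 0xcb, 0x6f, 0xbb]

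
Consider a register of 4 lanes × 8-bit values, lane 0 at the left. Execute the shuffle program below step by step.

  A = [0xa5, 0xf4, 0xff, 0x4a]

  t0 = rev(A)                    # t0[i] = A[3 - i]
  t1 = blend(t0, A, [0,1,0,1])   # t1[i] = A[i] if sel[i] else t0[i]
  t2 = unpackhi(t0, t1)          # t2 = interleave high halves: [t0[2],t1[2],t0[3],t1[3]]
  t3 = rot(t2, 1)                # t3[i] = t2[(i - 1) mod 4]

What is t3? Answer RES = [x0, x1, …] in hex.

t0 = [0x4a, 0xff, 0xf4, 0xa5]
t1 = [0x4a, 0xf4, 0xf4, 0x4a]
t2 = [0xf4, 0xf4, 0xa5, 0x4a]
t3 = [0x4a, 0xf4, 0xf4, 0xa5]

RES = [0x4a, 0xf4, 0xf4, 0xa5]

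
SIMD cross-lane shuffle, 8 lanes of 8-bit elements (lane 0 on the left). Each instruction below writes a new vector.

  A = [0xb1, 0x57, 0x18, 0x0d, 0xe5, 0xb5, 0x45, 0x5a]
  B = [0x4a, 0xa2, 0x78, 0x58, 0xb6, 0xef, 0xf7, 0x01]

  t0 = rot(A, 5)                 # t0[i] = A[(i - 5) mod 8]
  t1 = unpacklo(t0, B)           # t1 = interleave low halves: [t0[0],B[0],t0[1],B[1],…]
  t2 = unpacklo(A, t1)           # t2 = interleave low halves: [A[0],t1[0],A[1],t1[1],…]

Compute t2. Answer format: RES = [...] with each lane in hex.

RES = [ 0xb1  0x0d  0x57  0x4a  0x18  0xe5  0x0d  0xa2 ]

→ t0 |0d|e5|b5|45|5a|b1|57|18|
→ t1 |0d|4a|e5|a2|b5|78|45|58|
→ t2 |b1|0d|57|4a|18|e5|0d|a2|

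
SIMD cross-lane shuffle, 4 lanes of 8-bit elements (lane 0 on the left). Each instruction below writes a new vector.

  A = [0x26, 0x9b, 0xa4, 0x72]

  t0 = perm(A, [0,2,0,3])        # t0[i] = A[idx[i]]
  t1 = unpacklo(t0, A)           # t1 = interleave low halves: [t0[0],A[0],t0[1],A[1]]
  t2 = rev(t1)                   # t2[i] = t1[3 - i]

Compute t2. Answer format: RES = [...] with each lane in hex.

RES = [ 0x9b  0xa4  0x26  0x26 ]

  t0: 26 a4 26 72
  t1: 26 26 a4 9b
  t2: 9b a4 26 26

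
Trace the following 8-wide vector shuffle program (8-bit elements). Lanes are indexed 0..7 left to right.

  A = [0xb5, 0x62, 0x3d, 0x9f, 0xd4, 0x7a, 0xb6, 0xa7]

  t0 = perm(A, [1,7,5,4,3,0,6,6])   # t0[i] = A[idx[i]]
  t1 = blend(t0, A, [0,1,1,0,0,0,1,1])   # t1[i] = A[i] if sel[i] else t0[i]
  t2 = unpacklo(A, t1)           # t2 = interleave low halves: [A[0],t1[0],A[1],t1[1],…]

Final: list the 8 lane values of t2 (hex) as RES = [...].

→ t0 |62|a7|7a|d4|9f|b5|b6|b6|
→ t1 |62|62|3d|d4|9f|b5|b6|a7|
→ t2 |b5|62|62|62|3d|3d|9f|d4|

RES = [0xb5, 0x62, 0x62, 0x62, 0x3d, 0x3d, 0x9f, 0xd4]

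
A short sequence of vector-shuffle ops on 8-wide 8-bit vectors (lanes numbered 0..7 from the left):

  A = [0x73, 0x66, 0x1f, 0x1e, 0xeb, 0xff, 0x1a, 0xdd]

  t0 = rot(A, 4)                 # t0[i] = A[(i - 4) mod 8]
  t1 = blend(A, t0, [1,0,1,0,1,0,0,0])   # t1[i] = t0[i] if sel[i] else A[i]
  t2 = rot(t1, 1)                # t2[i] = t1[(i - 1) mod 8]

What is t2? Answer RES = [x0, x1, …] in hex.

RES = [ 0xdd  0xeb  0x66  0x1a  0x1e  0x73  0xff  0x1a ]

t0 = [0xeb, 0xff, 0x1a, 0xdd, 0x73, 0x66, 0x1f, 0x1e]
t1 = [0xeb, 0x66, 0x1a, 0x1e, 0x73, 0xff, 0x1a, 0xdd]
t2 = [0xdd, 0xeb, 0x66, 0x1a, 0x1e, 0x73, 0xff, 0x1a]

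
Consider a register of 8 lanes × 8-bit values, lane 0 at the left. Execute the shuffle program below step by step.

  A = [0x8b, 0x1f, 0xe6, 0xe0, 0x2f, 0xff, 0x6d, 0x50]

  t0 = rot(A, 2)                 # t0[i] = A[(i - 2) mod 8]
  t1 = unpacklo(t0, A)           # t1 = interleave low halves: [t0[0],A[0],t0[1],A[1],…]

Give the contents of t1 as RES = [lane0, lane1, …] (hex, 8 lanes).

RES = [ 0x6d  0x8b  0x50  0x1f  0x8b  0xe6  0x1f  0xe0 ]

  t0: 6d 50 8b 1f e6 e0 2f ff
  t1: 6d 8b 50 1f 8b e6 1f e0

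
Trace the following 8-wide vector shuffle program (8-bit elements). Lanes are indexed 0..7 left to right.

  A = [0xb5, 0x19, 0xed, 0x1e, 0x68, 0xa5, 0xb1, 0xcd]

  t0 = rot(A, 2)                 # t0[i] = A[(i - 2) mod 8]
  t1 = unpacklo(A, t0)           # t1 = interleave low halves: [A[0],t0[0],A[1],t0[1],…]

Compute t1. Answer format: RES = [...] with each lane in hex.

RES = [0xb5, 0xb1, 0x19, 0xcd, 0xed, 0xb5, 0x1e, 0x19]

→ t0 |b1|cd|b5|19|ed|1e|68|a5|
→ t1 |b5|b1|19|cd|ed|b5|1e|19|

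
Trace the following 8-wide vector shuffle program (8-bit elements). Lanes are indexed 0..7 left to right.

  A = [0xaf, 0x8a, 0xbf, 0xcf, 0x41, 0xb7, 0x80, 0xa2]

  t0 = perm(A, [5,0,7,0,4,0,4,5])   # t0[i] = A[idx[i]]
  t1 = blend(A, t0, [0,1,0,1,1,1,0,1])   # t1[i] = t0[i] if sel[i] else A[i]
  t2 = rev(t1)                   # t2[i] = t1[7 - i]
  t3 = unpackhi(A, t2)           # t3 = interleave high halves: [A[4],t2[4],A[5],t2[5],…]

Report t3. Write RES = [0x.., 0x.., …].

RES = [ 0x41  0xaf  0xb7  0xbf  0x80  0xaf  0xa2  0xaf ]

t0 = [0xb7, 0xaf, 0xa2, 0xaf, 0x41, 0xaf, 0x41, 0xb7]
t1 = [0xaf, 0xaf, 0xbf, 0xaf, 0x41, 0xaf, 0x80, 0xb7]
t2 = [0xb7, 0x80, 0xaf, 0x41, 0xaf, 0xbf, 0xaf, 0xaf]
t3 = [0x41, 0xaf, 0xb7, 0xbf, 0x80, 0xaf, 0xa2, 0xaf]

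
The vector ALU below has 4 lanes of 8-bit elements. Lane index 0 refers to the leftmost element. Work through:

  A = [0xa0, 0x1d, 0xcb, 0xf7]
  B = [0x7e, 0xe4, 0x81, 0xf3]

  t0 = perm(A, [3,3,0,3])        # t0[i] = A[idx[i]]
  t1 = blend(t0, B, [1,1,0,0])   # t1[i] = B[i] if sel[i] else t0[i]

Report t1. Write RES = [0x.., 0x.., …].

→ t0 |f7|f7|a0|f7|
→ t1 |7e|e4|a0|f7|

RES = [0x7e, 0xe4, 0xa0, 0xf7]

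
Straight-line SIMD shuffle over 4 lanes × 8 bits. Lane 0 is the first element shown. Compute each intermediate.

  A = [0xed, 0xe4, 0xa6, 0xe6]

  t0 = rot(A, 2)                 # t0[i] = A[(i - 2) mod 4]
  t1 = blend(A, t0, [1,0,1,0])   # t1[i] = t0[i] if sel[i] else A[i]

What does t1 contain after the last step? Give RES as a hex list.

RES = [0xa6, 0xe4, 0xed, 0xe6]

→ t0 |a6|e6|ed|e4|
→ t1 |a6|e4|ed|e6|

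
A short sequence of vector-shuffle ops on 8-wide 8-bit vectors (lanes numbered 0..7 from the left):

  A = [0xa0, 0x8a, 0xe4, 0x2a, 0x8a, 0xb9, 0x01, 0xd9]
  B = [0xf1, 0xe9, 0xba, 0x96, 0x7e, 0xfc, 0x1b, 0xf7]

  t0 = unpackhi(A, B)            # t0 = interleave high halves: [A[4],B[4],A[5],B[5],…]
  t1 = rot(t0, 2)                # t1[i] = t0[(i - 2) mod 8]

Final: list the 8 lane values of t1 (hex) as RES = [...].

RES = [0xd9, 0xf7, 0x8a, 0x7e, 0xb9, 0xfc, 0x01, 0x1b]

t0 = [0x8a, 0x7e, 0xb9, 0xfc, 0x01, 0x1b, 0xd9, 0xf7]
t1 = [0xd9, 0xf7, 0x8a, 0x7e, 0xb9, 0xfc, 0x01, 0x1b]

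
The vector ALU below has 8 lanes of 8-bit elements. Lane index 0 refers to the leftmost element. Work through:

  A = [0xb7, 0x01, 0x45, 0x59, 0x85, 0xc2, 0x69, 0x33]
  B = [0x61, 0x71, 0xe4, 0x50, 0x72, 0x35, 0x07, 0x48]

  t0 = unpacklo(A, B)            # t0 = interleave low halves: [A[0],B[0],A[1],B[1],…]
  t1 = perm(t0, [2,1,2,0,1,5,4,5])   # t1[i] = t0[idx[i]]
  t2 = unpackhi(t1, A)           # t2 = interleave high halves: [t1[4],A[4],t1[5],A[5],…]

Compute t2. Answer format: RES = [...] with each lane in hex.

RES = [0x61, 0x85, 0xe4, 0xc2, 0x45, 0x69, 0xe4, 0x33]

→ t0 |b7|61|01|71|45|e4|59|50|
→ t1 |01|61|01|b7|61|e4|45|e4|
→ t2 |61|85|e4|c2|45|69|e4|33|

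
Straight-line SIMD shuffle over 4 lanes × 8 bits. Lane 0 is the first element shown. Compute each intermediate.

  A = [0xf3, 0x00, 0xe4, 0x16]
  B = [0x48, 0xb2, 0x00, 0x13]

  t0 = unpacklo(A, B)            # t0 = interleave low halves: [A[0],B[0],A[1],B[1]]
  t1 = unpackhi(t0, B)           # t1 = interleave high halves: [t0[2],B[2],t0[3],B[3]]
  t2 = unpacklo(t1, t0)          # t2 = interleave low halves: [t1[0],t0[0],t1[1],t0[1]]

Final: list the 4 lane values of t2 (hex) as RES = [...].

t0 = [0xf3, 0x48, 0x00, 0xb2]
t1 = [0x00, 0x00, 0xb2, 0x13]
t2 = [0x00, 0xf3, 0x00, 0x48]

RES = [0x00, 0xf3, 0x00, 0x48]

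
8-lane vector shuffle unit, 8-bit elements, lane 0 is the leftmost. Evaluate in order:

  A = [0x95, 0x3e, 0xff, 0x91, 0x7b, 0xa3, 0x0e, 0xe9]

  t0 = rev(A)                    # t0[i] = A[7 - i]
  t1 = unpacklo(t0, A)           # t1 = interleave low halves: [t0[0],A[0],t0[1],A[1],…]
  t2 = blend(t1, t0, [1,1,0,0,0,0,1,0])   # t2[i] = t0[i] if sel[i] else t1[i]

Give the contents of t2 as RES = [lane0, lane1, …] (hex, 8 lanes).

t0 = [0xe9, 0x0e, 0xa3, 0x7b, 0x91, 0xff, 0x3e, 0x95]
t1 = [0xe9, 0x95, 0x0e, 0x3e, 0xa3, 0xff, 0x7b, 0x91]
t2 = [0xe9, 0x0e, 0x0e, 0x3e, 0xa3, 0xff, 0x3e, 0x91]

RES = [0xe9, 0x0e, 0x0e, 0x3e, 0xa3, 0xff, 0x3e, 0x91]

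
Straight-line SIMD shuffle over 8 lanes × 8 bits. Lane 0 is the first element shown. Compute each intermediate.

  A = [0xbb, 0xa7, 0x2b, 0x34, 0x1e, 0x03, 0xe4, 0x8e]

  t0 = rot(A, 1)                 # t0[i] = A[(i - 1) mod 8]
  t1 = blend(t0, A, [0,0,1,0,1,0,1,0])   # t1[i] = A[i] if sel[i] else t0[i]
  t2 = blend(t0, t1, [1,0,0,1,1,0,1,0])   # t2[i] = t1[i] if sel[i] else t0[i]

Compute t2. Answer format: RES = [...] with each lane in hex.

RES = [ 0x8e  0xbb  0xa7  0x2b  0x1e  0x1e  0xe4  0xe4 ]

t0 = [0x8e, 0xbb, 0xa7, 0x2b, 0x34, 0x1e, 0x03, 0xe4]
t1 = [0x8e, 0xbb, 0x2b, 0x2b, 0x1e, 0x1e, 0xe4, 0xe4]
t2 = [0x8e, 0xbb, 0xa7, 0x2b, 0x1e, 0x1e, 0xe4, 0xe4]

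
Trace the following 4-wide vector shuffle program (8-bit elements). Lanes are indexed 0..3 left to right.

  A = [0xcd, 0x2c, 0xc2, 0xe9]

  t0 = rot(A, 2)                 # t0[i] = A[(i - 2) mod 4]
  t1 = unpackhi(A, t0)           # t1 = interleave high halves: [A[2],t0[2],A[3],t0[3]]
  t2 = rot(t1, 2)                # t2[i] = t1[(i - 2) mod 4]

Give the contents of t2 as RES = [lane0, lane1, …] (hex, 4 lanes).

  t0: c2 e9 cd 2c
  t1: c2 cd e9 2c
  t2: e9 2c c2 cd

RES = [ 0xe9  0x2c  0xc2  0xcd ]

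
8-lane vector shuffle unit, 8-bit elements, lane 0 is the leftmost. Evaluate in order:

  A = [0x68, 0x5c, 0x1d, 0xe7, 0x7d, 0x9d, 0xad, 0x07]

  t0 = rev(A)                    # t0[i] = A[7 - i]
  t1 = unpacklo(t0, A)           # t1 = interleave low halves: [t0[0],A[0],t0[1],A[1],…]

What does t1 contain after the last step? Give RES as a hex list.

  t0: 07 ad 9d 7d e7 1d 5c 68
  t1: 07 68 ad 5c 9d 1d 7d e7

RES = [ 0x07  0x68  0xad  0x5c  0x9d  0x1d  0x7d  0xe7 ]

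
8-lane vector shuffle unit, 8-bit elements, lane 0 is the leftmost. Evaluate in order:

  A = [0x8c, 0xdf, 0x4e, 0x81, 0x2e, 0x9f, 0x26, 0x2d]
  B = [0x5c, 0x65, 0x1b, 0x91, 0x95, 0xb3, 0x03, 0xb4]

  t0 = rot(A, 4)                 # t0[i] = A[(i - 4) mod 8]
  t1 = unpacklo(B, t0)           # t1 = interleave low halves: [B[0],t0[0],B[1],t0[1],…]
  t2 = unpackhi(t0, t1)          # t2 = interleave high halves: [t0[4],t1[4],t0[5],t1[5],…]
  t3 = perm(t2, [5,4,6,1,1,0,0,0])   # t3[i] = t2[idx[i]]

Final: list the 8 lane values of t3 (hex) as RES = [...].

RES = [0x91, 0x4e, 0x81, 0x1b, 0x1b, 0x8c, 0x8c, 0x8c]

t0 = [0x2e, 0x9f, 0x26, 0x2d, 0x8c, 0xdf, 0x4e, 0x81]
t1 = [0x5c, 0x2e, 0x65, 0x9f, 0x1b, 0x26, 0x91, 0x2d]
t2 = [0x8c, 0x1b, 0xdf, 0x26, 0x4e, 0x91, 0x81, 0x2d]
t3 = [0x91, 0x4e, 0x81, 0x1b, 0x1b, 0x8c, 0x8c, 0x8c]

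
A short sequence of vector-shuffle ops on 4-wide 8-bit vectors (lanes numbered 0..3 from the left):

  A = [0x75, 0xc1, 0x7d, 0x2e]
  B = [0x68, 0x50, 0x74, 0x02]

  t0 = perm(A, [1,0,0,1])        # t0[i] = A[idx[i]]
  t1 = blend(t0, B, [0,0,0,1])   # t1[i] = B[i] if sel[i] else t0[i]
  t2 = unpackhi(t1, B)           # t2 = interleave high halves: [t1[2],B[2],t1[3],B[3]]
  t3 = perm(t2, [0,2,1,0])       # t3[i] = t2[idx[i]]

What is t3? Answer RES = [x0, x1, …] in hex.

RES = [0x75, 0x02, 0x74, 0x75]

t0 = [0xc1, 0x75, 0x75, 0xc1]
t1 = [0xc1, 0x75, 0x75, 0x02]
t2 = [0x75, 0x74, 0x02, 0x02]
t3 = [0x75, 0x02, 0x74, 0x75]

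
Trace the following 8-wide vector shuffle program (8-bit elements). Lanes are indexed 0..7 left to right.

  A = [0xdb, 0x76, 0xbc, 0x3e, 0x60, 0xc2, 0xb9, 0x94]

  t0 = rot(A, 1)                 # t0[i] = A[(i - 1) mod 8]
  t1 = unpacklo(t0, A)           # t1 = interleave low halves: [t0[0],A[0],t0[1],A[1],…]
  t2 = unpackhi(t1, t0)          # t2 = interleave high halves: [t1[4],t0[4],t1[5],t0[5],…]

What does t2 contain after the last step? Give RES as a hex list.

RES = [ 0x76  0x3e  0xbc  0x60  0xbc  0xc2  0x3e  0xb9 ]

→ t0 |94|db|76|bc|3e|60|c2|b9|
→ t1 |94|db|db|76|76|bc|bc|3e|
→ t2 |76|3e|bc|60|bc|c2|3e|b9|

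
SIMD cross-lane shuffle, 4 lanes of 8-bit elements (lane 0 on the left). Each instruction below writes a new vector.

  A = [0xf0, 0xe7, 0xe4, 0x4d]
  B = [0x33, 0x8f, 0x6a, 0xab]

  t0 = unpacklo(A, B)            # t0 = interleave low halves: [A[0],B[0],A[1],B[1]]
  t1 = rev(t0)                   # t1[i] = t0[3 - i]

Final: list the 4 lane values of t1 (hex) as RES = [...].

  t0: f0 33 e7 8f
  t1: 8f e7 33 f0

RES = [0x8f, 0xe7, 0x33, 0xf0]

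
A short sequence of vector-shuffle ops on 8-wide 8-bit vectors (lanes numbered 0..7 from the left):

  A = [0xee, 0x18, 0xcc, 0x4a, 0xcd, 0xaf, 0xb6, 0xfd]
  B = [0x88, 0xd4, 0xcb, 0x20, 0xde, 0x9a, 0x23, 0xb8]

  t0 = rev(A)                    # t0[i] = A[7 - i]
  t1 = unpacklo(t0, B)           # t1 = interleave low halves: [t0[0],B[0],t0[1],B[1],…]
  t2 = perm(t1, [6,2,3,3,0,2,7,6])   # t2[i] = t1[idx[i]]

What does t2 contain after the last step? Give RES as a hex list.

t0 = [0xfd, 0xb6, 0xaf, 0xcd, 0x4a, 0xcc, 0x18, 0xee]
t1 = [0xfd, 0x88, 0xb6, 0xd4, 0xaf, 0xcb, 0xcd, 0x20]
t2 = [0xcd, 0xb6, 0xd4, 0xd4, 0xfd, 0xb6, 0x20, 0xcd]

RES = [ 0xcd  0xb6  0xd4  0xd4  0xfd  0xb6  0x20  0xcd ]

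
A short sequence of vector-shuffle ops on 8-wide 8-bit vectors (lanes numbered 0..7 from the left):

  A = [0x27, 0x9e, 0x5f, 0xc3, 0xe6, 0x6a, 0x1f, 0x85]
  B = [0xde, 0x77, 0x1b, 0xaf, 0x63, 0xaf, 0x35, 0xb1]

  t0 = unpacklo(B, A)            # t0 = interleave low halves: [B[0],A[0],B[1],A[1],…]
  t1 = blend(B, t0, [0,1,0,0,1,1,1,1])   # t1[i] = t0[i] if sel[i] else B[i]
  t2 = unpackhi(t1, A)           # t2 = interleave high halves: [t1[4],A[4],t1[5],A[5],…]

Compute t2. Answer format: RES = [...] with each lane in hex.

RES = [0x1b, 0xe6, 0x5f, 0x6a, 0xaf, 0x1f, 0xc3, 0x85]

→ t0 |de|27|77|9e|1b|5f|af|c3|
→ t1 |de|27|1b|af|1b|5f|af|c3|
→ t2 |1b|e6|5f|6a|af|1f|c3|85|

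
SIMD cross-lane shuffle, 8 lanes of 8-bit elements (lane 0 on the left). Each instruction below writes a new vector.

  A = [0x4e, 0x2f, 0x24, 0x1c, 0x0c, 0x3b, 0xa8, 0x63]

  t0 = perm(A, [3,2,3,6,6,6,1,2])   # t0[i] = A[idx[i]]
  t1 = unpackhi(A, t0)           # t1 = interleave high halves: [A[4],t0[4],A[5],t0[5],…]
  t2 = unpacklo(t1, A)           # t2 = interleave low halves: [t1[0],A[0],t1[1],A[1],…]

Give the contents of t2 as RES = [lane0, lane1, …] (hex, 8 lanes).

  t0: 1c 24 1c a8 a8 a8 2f 24
  t1: 0c a8 3b a8 a8 2f 63 24
  t2: 0c 4e a8 2f 3b 24 a8 1c

RES = [0x0c, 0x4e, 0xa8, 0x2f, 0x3b, 0x24, 0xa8, 0x1c]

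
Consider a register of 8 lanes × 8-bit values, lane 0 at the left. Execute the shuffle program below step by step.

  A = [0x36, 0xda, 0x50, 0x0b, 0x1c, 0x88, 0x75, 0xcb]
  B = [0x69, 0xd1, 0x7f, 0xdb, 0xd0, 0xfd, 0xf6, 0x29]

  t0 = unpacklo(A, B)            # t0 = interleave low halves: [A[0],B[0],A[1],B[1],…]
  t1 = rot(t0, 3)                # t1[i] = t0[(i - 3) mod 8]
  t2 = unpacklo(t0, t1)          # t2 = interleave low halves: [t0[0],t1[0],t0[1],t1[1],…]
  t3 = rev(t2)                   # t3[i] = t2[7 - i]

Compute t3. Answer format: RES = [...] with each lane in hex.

RES = [0x36, 0xd1, 0xdb, 0xda, 0x0b, 0x69, 0x7f, 0x36]

t0 = [0x36, 0x69, 0xda, 0xd1, 0x50, 0x7f, 0x0b, 0xdb]
t1 = [0x7f, 0x0b, 0xdb, 0x36, 0x69, 0xda, 0xd1, 0x50]
t2 = [0x36, 0x7f, 0x69, 0x0b, 0xda, 0xdb, 0xd1, 0x36]
t3 = [0x36, 0xd1, 0xdb, 0xda, 0x0b, 0x69, 0x7f, 0x36]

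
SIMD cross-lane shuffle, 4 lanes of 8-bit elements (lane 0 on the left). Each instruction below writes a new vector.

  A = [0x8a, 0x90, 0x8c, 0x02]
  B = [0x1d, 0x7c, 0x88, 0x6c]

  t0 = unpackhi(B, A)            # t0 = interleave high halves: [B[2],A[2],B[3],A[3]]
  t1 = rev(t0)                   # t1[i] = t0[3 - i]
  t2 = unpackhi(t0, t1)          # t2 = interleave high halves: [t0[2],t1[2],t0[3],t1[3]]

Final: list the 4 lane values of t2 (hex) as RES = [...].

RES = [ 0x6c  0x8c  0x02  0x88 ]

  t0: 88 8c 6c 02
  t1: 02 6c 8c 88
  t2: 6c 8c 02 88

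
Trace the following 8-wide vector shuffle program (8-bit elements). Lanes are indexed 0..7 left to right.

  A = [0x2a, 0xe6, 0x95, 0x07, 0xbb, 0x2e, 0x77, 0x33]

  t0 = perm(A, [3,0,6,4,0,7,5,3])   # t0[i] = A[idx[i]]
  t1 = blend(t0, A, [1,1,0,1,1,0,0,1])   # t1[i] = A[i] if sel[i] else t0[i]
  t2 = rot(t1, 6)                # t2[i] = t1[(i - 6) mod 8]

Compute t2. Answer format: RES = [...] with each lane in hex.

RES = [ 0x77  0x07  0xbb  0x33  0x2e  0x33  0x2a  0xe6 ]

  t0: 07 2a 77 bb 2a 33 2e 07
  t1: 2a e6 77 07 bb 33 2e 33
  t2: 77 07 bb 33 2e 33 2a e6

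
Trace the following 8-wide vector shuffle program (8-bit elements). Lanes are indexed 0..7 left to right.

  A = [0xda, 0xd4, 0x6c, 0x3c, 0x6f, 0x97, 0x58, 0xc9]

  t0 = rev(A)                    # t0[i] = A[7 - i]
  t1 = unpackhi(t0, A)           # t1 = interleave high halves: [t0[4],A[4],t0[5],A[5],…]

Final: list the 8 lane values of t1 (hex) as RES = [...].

RES = [ 0x3c  0x6f  0x6c  0x97  0xd4  0x58  0xda  0xc9 ]

  t0: c9 58 97 6f 3c 6c d4 da
  t1: 3c 6f 6c 97 d4 58 da c9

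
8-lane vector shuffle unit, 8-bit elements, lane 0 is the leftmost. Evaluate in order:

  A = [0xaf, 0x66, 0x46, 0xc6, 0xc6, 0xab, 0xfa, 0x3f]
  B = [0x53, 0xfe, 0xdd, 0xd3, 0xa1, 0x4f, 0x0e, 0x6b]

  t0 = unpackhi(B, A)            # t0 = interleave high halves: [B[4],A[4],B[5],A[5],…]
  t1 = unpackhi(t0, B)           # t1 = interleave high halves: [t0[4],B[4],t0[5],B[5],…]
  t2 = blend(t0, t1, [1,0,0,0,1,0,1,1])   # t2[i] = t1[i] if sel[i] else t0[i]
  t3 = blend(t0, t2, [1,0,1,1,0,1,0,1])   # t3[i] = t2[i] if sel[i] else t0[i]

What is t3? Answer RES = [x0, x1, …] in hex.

RES = [ 0x0e  0xc6  0x4f  0xab  0x0e  0xfa  0x6b  0x6b ]

→ t0 |a1|c6|4f|ab|0e|fa|6b|3f|
→ t1 |0e|a1|fa|4f|6b|0e|3f|6b|
→ t2 |0e|c6|4f|ab|6b|fa|3f|6b|
→ t3 |0e|c6|4f|ab|0e|fa|6b|6b|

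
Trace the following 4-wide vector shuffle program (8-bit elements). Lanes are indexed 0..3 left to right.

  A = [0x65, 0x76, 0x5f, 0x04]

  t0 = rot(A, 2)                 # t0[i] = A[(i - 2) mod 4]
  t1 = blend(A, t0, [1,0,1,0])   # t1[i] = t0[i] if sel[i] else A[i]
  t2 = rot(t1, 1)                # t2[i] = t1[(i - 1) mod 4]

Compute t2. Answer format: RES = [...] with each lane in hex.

RES = [ 0x04  0x5f  0x76  0x65 ]

t0 = [0x5f, 0x04, 0x65, 0x76]
t1 = [0x5f, 0x76, 0x65, 0x04]
t2 = [0x04, 0x5f, 0x76, 0x65]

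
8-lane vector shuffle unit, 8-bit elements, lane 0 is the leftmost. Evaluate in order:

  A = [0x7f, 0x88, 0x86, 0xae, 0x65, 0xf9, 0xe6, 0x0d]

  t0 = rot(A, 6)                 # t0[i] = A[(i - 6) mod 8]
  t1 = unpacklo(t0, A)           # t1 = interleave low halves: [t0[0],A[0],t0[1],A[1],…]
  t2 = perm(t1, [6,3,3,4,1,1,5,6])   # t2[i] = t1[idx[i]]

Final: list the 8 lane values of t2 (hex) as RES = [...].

→ t0 |86|ae|65|f9|e6|0d|7f|88|
→ t1 |86|7f|ae|88|65|86|f9|ae|
→ t2 |f9|88|88|65|7f|7f|86|f9|

RES = [ 0xf9  0x88  0x88  0x65  0x7f  0x7f  0x86  0xf9 ]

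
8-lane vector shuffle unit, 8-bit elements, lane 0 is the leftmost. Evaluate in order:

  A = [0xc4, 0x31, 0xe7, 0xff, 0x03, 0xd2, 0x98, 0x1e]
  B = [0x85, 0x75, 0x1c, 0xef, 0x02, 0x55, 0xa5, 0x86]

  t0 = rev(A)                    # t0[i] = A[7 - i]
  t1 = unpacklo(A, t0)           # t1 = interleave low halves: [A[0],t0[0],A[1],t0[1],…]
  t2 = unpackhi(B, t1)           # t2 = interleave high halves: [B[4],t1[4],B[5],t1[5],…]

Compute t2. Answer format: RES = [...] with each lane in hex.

RES = [ 0x02  0xe7  0x55  0xd2  0xa5  0xff  0x86  0x03 ]

  t0: 1e 98 d2 03 ff e7 31 c4
  t1: c4 1e 31 98 e7 d2 ff 03
  t2: 02 e7 55 d2 a5 ff 86 03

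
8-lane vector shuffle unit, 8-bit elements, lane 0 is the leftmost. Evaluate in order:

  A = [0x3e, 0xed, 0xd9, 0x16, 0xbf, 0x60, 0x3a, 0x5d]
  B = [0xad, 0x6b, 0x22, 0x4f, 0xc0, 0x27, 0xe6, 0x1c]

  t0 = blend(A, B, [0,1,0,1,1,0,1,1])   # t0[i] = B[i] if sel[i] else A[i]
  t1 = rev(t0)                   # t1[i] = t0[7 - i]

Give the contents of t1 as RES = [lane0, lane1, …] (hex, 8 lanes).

  t0: 3e 6b d9 4f c0 60 e6 1c
  t1: 1c e6 60 c0 4f d9 6b 3e

RES = [0x1c, 0xe6, 0x60, 0xc0, 0x4f, 0xd9, 0x6b, 0x3e]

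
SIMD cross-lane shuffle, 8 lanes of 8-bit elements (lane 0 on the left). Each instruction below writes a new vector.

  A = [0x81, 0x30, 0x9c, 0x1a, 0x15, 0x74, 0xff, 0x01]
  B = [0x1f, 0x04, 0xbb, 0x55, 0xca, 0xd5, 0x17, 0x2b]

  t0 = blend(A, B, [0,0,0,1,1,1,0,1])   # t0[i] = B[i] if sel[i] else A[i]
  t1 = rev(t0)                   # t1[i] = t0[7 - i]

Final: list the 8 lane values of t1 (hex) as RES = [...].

RES = [ 0x2b  0xff  0xd5  0xca  0x55  0x9c  0x30  0x81 ]

t0 = [0x81, 0x30, 0x9c, 0x55, 0xca, 0xd5, 0xff, 0x2b]
t1 = [0x2b, 0xff, 0xd5, 0xca, 0x55, 0x9c, 0x30, 0x81]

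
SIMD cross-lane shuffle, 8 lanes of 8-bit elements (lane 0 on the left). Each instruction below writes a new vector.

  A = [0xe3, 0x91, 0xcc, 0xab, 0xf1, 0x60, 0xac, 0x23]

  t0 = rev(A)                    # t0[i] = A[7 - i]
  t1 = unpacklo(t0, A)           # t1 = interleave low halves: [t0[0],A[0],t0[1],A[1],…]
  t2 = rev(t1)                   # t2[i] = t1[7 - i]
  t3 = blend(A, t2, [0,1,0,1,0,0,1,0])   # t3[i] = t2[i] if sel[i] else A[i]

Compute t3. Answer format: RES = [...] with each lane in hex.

  t0: 23 ac 60 f1 ab cc 91 e3
  t1: 23 e3 ac 91 60 cc f1 ab
  t2: ab f1 cc 60 91 ac e3 23
  t3: e3 f1 cc 60 f1 60 e3 23

RES = [0xe3, 0xf1, 0xcc, 0x60, 0xf1, 0x60, 0xe3, 0x23]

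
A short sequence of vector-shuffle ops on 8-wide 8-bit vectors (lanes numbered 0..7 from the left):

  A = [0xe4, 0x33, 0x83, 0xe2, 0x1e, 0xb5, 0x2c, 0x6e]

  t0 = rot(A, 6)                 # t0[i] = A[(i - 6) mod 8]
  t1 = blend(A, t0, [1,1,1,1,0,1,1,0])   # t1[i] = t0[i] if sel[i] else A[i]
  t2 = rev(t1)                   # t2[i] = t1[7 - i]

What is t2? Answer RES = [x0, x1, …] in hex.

→ t0 |83|e2|1e|b5|2c|6e|e4|33|
→ t1 |83|e2|1e|b5|1e|6e|e4|6e|
→ t2 |6e|e4|6e|1e|b5|1e|e2|83|

RES = [ 0x6e  0xe4  0x6e  0x1e  0xb5  0x1e  0xe2  0x83 ]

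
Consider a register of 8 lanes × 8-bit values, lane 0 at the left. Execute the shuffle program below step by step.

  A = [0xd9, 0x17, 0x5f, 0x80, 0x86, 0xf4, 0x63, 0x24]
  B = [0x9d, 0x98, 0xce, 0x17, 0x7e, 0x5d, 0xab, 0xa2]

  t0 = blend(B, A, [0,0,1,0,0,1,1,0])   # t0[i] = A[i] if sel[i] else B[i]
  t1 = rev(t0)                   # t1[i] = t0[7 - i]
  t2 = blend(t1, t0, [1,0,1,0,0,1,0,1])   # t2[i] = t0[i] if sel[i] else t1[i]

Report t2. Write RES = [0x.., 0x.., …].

t0 = [0x9d, 0x98, 0x5f, 0x17, 0x7e, 0xf4, 0x63, 0xa2]
t1 = [0xa2, 0x63, 0xf4, 0x7e, 0x17, 0x5f, 0x98, 0x9d]
t2 = [0x9d, 0x63, 0x5f, 0x7e, 0x17, 0xf4, 0x98, 0xa2]

RES = [0x9d, 0x63, 0x5f, 0x7e, 0x17, 0xf4, 0x98, 0xa2]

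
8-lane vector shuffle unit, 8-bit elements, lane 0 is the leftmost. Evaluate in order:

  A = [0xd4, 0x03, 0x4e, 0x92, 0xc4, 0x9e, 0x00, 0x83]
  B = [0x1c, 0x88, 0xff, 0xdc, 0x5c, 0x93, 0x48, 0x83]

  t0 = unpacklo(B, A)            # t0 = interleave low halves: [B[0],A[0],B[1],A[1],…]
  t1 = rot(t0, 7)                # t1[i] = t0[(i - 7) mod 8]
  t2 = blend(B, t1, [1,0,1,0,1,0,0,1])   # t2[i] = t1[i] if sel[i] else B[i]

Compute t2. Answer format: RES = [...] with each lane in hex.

RES = [ 0xd4  0x88  0x03  0xdc  0x4e  0x93  0x48  0x1c ]

→ t0 |1c|d4|88|03|ff|4e|dc|92|
→ t1 |d4|88|03|ff|4e|dc|92|1c|
→ t2 |d4|88|03|dc|4e|93|48|1c|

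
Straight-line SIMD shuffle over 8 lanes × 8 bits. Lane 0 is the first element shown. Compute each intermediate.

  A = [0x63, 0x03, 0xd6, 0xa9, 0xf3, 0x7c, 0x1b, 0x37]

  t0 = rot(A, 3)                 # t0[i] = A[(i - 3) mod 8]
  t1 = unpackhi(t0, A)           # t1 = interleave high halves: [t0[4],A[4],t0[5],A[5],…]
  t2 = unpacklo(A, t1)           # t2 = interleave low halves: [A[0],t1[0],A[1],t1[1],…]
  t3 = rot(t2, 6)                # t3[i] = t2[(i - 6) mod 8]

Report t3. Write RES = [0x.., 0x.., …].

RES = [0x03, 0xf3, 0xd6, 0xd6, 0xa9, 0x7c, 0x63, 0x03]

  t0: 7c 1b 37 63 03 d6 a9 f3
  t1: 03 f3 d6 7c a9 1b f3 37
  t2: 63 03 03 f3 d6 d6 a9 7c
  t3: 03 f3 d6 d6 a9 7c 63 03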